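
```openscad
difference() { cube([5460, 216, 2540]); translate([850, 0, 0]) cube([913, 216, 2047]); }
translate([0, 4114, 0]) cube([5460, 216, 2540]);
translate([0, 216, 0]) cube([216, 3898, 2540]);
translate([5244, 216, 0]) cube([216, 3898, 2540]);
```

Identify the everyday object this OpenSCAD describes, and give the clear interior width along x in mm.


A single room. The interior width is 5028 mm.

Four walls enclosing a rectangle with a door in the front wall — a room. Outside width 5460 minus two 216 mm walls gives 5028 mm.


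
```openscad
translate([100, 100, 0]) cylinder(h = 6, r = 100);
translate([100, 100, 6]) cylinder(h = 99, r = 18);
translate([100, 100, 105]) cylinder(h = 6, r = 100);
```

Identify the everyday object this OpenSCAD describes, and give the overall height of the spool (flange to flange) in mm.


A spool. The overall height is 111 mm.

Three coaxial cylinders, large–small–large — a spool. Two 6 mm flanges and a 99 mm core give 6 + 99 + 6 = 111 mm.


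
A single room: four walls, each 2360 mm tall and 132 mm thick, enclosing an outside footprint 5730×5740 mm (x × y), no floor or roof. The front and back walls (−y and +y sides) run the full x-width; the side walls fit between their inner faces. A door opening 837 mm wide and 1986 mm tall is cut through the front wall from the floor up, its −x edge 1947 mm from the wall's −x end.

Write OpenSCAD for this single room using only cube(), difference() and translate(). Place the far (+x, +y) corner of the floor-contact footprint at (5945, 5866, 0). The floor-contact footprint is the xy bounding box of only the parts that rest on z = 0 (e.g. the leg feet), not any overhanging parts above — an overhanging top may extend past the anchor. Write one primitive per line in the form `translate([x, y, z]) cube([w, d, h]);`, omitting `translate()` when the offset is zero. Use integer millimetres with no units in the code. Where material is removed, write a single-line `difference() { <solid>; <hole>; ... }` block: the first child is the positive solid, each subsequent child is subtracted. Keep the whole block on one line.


difference() { translate([215, 126, 0]) cube([5730, 132, 2360]); translate([2162, 126, 0]) cube([837, 132, 1986]); }
translate([215, 5734, 0]) cube([5730, 132, 2360]);
translate([215, 258, 0]) cube([132, 5476, 2360]);
translate([5813, 258, 0]) cube([132, 5476, 2360]);


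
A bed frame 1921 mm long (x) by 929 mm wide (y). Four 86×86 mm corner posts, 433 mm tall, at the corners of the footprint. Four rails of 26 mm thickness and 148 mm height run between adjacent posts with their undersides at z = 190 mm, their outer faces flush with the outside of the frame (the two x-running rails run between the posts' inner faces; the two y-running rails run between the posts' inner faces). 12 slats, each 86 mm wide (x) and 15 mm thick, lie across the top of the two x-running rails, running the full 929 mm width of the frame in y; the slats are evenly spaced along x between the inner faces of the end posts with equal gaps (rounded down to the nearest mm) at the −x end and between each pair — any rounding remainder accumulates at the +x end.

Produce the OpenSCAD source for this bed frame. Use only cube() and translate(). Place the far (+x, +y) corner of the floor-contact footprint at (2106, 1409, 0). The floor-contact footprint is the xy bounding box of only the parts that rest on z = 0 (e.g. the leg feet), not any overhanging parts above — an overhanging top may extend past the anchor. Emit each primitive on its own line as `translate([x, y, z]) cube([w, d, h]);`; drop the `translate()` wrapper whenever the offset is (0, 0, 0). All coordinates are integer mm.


// slat z = rail_z + rail_h = 190 + 148 = 338
// slat gap = ⌊(1749 − 12·86) / 13⌋ = 55
translate([185, 480, 0]) cube([86, 86, 433]);
translate([185, 1323, 0]) cube([86, 86, 433]);
translate([2020, 480, 0]) cube([86, 86, 433]);
translate([2020, 1323, 0]) cube([86, 86, 433]);
translate([271, 480, 190]) cube([1749, 26, 148]);
translate([271, 1383, 190]) cube([1749, 26, 148]);
translate([185, 566, 190]) cube([26, 757, 148]);
translate([2080, 566, 190]) cube([26, 757, 148]);
translate([326, 480, 338]) cube([86, 929, 15]);
translate([467, 480, 338]) cube([86, 929, 15]);
translate([608, 480, 338]) cube([86, 929, 15]);
translate([749, 480, 338]) cube([86, 929, 15]);
translate([890, 480, 338]) cube([86, 929, 15]);
translate([1031, 480, 338]) cube([86, 929, 15]);
translate([1172, 480, 338]) cube([86, 929, 15]);
translate([1313, 480, 338]) cube([86, 929, 15]);
translate([1454, 480, 338]) cube([86, 929, 15]);
translate([1595, 480, 338]) cube([86, 929, 15]);
translate([1736, 480, 338]) cube([86, 929, 15]);
translate([1877, 480, 338]) cube([86, 929, 15]);


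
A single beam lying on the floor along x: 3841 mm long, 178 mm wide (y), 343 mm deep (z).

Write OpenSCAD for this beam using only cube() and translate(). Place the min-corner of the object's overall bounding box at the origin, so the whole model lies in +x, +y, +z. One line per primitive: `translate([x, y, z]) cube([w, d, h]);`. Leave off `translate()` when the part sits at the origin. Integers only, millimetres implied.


cube([3841, 178, 343]);


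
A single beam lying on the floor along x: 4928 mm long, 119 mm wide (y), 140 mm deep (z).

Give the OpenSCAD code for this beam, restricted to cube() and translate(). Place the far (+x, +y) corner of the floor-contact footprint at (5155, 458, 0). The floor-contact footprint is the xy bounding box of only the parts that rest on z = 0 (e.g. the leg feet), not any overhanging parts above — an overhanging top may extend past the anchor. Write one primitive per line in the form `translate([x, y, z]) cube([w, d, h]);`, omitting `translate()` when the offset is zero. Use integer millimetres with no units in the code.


translate([227, 339, 0]) cube([4928, 119, 140]);


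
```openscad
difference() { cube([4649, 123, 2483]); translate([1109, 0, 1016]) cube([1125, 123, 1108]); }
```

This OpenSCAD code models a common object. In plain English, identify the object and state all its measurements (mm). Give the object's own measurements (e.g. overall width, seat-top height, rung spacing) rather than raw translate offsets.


A wall 4649 mm long (x), 123 mm thick (y), 2483 mm tall, with a rectangular window opening cut through it. The opening is 1125 mm wide and 1108 mm tall; its sill is at z = 1016 mm and its near (−x) edge is 1109 mm from the wall's −x end. The opening passes through the full wall thickness.


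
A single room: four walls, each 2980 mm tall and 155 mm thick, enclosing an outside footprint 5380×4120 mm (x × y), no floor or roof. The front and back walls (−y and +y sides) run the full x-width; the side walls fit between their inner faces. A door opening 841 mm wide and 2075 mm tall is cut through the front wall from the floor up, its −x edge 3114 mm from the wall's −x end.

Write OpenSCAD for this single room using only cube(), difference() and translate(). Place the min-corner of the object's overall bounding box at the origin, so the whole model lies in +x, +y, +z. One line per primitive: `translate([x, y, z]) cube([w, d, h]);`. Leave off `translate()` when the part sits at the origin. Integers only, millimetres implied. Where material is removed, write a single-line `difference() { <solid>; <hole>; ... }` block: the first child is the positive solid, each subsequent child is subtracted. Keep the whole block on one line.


difference() { cube([5380, 155, 2980]); translate([3114, 0, 0]) cube([841, 155, 2075]); }
translate([0, 3965, 0]) cube([5380, 155, 2980]);
translate([0, 155, 0]) cube([155, 3810, 2980]);
translate([5225, 155, 0]) cube([155, 3810, 2980]);


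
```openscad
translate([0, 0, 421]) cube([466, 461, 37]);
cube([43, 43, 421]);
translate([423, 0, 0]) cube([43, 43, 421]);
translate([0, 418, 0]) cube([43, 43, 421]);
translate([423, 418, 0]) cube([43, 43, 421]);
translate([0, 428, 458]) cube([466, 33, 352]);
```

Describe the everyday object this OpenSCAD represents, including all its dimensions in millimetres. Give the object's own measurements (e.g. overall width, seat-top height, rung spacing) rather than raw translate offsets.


A chair. The seat is a 466×461×37 mm slab with its top at z = 458 mm, on four 43×43 mm corner legs (flush with the seat edges, standing on z = 0). A flat backrest 33 mm thick, 352 mm tall, spans the full seat width and rises from the seat top along its +y edge, rear face flush with the rear of the seat.


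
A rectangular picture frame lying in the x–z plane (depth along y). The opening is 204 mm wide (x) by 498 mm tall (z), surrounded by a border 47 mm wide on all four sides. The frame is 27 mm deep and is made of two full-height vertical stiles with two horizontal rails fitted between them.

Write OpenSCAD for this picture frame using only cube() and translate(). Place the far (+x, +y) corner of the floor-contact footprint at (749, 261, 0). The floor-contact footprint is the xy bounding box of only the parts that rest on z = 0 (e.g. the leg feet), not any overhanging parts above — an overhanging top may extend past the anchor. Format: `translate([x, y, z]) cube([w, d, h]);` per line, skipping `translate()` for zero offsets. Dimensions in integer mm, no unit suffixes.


translate([451, 234, 0]) cube([47, 27, 592]);
translate([702, 234, 0]) cube([47, 27, 592]);
translate([498, 234, 0]) cube([204, 27, 47]);
translate([498, 234, 545]) cube([204, 27, 47]);


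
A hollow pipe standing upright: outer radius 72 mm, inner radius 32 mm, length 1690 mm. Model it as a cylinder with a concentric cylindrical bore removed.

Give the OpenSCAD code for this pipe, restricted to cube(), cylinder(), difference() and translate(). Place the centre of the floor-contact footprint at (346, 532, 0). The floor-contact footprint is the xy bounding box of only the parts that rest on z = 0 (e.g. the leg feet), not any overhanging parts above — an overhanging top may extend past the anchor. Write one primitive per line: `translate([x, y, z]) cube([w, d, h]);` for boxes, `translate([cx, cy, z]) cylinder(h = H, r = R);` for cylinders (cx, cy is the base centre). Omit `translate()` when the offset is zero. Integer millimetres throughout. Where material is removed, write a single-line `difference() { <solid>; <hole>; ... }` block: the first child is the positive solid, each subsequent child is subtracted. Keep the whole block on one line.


difference() { translate([346, 532, 0]) cylinder(h = 1690, r = 72); translate([346, 532, 0]) cylinder(h = 1690, r = 32); }


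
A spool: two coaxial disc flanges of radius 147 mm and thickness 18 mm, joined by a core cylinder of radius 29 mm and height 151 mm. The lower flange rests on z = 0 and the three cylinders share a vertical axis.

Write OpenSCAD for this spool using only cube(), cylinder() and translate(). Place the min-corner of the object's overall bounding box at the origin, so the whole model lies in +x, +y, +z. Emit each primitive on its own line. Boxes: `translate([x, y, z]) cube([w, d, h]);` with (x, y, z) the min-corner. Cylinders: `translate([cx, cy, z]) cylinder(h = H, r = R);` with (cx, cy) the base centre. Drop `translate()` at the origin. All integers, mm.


translate([147, 147, 0]) cylinder(h = 18, r = 147);
translate([147, 147, 18]) cylinder(h = 151, r = 29);
translate([147, 147, 169]) cylinder(h = 18, r = 147);


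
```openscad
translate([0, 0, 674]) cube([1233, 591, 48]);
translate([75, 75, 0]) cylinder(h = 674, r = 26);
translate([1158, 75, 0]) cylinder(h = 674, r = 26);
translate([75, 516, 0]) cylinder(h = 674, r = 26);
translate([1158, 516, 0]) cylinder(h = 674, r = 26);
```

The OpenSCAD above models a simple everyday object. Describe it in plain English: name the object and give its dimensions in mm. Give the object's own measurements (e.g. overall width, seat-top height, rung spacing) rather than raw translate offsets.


A table: top 1233 mm (x) × 591 mm (y), 48 mm thick, upper face at z = 722 mm, on four round legs of 52 mm diameter, each leg's bounding box inset 49 mm from the nearest pair of top edges from z = 0 to the bottom of the top.


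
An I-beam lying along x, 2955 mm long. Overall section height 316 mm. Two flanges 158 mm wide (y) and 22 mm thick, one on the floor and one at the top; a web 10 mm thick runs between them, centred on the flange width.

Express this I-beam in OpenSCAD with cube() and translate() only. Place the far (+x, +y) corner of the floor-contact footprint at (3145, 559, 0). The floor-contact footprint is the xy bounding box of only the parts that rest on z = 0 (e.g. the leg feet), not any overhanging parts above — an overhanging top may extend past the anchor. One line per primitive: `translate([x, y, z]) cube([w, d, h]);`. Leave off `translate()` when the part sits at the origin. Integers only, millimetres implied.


translate([190, 401, 0]) cube([2955, 158, 22]);
translate([190, 475, 22]) cube([2955, 10, 272]);
translate([190, 401, 294]) cube([2955, 158, 22]);


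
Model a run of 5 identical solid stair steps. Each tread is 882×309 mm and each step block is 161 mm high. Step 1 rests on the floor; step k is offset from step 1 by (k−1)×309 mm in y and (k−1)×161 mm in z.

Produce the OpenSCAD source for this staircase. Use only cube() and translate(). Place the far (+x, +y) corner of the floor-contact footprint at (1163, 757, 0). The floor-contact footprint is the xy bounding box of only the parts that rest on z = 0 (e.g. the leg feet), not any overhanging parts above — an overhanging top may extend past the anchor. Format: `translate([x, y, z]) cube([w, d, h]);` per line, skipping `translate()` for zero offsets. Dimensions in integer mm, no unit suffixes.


translate([281, 448, 0]) cube([882, 309, 161]);
translate([281, 757, 161]) cube([882, 309, 161]);
translate([281, 1066, 322]) cube([882, 309, 161]);
translate([281, 1375, 483]) cube([882, 309, 161]);
translate([281, 1684, 644]) cube([882, 309, 161]);


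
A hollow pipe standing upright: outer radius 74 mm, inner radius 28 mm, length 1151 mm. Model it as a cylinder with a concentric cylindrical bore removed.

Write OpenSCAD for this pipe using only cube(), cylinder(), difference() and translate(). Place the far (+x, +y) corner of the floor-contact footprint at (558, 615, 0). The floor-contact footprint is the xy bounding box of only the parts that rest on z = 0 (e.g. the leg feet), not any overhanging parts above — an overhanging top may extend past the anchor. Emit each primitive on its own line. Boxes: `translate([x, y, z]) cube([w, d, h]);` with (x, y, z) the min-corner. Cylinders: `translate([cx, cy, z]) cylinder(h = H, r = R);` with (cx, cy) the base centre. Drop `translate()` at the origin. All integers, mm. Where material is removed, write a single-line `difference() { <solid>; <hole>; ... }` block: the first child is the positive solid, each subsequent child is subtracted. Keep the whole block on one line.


difference() { translate([484, 541, 0]) cylinder(h = 1151, r = 74); translate([484, 541, 0]) cylinder(h = 1151, r = 28); }


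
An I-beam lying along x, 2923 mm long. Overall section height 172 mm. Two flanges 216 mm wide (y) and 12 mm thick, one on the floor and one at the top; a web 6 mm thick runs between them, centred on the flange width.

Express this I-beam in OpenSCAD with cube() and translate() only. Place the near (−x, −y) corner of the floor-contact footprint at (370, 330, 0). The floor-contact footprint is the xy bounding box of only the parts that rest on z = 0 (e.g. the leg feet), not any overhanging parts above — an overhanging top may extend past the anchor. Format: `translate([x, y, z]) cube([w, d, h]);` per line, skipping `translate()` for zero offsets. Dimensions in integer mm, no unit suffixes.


translate([370, 330, 0]) cube([2923, 216, 12]);
translate([370, 435, 12]) cube([2923, 6, 148]);
translate([370, 330, 160]) cube([2923, 216, 12]);


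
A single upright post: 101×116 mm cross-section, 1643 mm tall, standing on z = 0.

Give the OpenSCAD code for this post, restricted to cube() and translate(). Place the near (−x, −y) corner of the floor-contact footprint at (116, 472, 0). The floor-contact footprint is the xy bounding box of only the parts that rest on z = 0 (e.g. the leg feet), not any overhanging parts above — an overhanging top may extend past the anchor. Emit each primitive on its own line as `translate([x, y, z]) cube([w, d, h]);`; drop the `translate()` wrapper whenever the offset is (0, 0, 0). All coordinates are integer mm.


translate([116, 472, 0]) cube([101, 116, 1643]);


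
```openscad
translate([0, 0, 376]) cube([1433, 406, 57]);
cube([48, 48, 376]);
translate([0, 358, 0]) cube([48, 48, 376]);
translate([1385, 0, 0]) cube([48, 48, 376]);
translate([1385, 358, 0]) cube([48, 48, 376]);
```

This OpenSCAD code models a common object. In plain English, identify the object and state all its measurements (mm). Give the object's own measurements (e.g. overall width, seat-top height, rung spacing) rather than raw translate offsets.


A bench: a 1433×406 mm seat slab, 57 mm thick, top at z = 433 mm, on four 48×48 mm square legs flush with the seat corners and standing on z = 0.


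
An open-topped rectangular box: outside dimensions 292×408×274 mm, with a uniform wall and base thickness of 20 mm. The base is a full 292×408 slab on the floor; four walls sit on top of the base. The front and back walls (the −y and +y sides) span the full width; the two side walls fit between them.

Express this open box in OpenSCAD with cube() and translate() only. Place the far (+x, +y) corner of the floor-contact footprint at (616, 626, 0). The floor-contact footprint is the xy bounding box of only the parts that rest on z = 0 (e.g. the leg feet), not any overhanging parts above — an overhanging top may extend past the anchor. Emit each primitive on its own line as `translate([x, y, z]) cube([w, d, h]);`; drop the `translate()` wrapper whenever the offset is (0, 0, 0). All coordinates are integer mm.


translate([324, 218, 0]) cube([292, 408, 20]);
translate([324, 218, 20]) cube([292, 20, 254]);
translate([324, 606, 20]) cube([292, 20, 254]);
translate([324, 238, 20]) cube([20, 368, 254]);
translate([596, 238, 20]) cube([20, 368, 254]);


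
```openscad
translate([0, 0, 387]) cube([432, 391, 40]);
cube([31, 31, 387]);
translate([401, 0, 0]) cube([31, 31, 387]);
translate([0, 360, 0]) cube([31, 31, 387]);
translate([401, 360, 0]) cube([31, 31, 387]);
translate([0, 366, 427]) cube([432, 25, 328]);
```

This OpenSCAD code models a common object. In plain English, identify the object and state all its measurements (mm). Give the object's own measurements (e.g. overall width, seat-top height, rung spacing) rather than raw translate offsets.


A chair. The seat is a 432×391×40 mm slab with its top at z = 427 mm, on four 31×31 mm corner legs (flush with the seat edges, standing on z = 0). A flat backrest 25 mm thick, 328 mm tall, spans the full seat width and rises from the seat top along its +y edge, rear face flush with the rear of the seat.


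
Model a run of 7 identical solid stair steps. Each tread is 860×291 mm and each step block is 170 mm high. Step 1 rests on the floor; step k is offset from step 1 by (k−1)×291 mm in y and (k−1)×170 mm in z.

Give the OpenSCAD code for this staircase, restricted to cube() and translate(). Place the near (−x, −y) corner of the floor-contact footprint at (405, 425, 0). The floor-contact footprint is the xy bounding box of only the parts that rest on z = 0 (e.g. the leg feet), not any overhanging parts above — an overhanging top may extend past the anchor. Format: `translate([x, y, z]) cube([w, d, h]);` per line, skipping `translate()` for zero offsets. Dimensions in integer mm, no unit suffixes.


translate([405, 425, 0]) cube([860, 291, 170]);
translate([405, 716, 170]) cube([860, 291, 170]);
translate([405, 1007, 340]) cube([860, 291, 170]);
translate([405, 1298, 510]) cube([860, 291, 170]);
translate([405, 1589, 680]) cube([860, 291, 170]);
translate([405, 1880, 850]) cube([860, 291, 170]);
translate([405, 2171, 1020]) cube([860, 291, 170]);


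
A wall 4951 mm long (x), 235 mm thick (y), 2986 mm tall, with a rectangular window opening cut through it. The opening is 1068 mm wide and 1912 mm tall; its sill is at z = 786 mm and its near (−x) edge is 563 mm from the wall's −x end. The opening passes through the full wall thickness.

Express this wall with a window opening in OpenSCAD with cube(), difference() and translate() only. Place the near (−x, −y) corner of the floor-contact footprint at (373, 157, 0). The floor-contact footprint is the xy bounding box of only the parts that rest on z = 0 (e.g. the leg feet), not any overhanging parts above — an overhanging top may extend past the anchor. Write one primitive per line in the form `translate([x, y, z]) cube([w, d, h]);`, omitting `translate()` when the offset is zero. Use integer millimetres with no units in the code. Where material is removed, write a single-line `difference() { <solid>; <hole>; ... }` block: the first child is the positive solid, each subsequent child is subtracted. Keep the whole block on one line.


difference() { translate([373, 157, 0]) cube([4951, 235, 2986]); translate([936, 157, 786]) cube([1068, 235, 1912]); }


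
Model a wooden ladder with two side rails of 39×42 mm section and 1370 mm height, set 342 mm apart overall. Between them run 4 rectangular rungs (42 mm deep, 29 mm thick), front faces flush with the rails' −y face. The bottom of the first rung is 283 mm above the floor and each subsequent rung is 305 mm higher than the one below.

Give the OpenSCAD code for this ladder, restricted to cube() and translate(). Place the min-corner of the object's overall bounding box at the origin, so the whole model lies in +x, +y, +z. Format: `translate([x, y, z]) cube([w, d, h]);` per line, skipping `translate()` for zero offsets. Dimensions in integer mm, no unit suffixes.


// rung span = 342 - 2*39 = 264
// rung[k] z = 283 + k*305
cube([39, 42, 1370]);
translate([303, 0, 0]) cube([39, 42, 1370]);
translate([39, 0, 283]) cube([264, 42, 29]);
translate([39, 0, 588]) cube([264, 42, 29]);
translate([39, 0, 893]) cube([264, 42, 29]);
translate([39, 0, 1198]) cube([264, 42, 29]);


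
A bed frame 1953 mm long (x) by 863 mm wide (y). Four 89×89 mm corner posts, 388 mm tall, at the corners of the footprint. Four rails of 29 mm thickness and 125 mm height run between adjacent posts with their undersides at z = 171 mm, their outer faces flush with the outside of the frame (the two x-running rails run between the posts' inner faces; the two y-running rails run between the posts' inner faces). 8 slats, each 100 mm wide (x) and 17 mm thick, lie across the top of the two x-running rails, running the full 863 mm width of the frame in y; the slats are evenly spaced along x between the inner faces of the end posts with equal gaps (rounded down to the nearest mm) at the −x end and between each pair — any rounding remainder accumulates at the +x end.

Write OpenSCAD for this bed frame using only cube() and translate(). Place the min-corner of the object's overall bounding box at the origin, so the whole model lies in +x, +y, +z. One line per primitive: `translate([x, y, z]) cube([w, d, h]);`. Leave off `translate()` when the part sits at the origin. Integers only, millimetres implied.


cube([89, 89, 388]);
translate([0, 774, 0]) cube([89, 89, 388]);
translate([1864, 0, 0]) cube([89, 89, 388]);
translate([1864, 774, 0]) cube([89, 89, 388]);
translate([89, 0, 171]) cube([1775, 29, 125]);
translate([89, 834, 171]) cube([1775, 29, 125]);
translate([0, 89, 171]) cube([29, 685, 125]);
translate([1924, 89, 171]) cube([29, 685, 125]);
translate([197, 0, 296]) cube([100, 863, 17]);
translate([405, 0, 296]) cube([100, 863, 17]);
translate([613, 0, 296]) cube([100, 863, 17]);
translate([821, 0, 296]) cube([100, 863, 17]);
translate([1029, 0, 296]) cube([100, 863, 17]);
translate([1237, 0, 296]) cube([100, 863, 17]);
translate([1445, 0, 296]) cube([100, 863, 17]);
translate([1653, 0, 296]) cube([100, 863, 17]);


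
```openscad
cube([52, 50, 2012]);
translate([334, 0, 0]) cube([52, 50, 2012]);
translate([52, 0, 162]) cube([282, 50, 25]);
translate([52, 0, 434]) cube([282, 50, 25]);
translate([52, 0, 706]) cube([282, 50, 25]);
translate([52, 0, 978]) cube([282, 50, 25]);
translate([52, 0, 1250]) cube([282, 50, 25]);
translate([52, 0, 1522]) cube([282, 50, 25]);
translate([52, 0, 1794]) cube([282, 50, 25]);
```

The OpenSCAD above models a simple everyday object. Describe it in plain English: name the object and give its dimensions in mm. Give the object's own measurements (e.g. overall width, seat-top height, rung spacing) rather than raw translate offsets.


A straight ladder. Two 52×50 mm vertical rails, 2012 mm tall, stand 386 mm apart (outside-to-outside) with their front faces coplanar on the −y side. 7 rungs, each 50 mm deep and 25 mm tall, span between the inner faces of the rails, front faces flush with the rails. The lowest rung's underside is at z = 162 mm and rungs are spaced 272 mm apart (underside to underside).


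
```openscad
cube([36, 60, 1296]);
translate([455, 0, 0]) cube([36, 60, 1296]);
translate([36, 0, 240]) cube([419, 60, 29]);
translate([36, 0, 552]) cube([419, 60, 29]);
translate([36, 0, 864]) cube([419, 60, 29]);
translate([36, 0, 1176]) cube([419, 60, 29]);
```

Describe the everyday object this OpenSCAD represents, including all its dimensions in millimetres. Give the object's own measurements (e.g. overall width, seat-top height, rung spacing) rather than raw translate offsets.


A straight ladder. Two 36×60 mm vertical rails, 1296 mm tall, stand 491 mm apart (outside-to-outside) with their front faces coplanar on the −y side. 4 rungs, each 60 mm deep and 29 mm tall, span between the inner faces of the rails, front faces flush with the rails. The lowest rung's underside is at z = 240 mm and rungs are spaced 312 mm apart (underside to underside).


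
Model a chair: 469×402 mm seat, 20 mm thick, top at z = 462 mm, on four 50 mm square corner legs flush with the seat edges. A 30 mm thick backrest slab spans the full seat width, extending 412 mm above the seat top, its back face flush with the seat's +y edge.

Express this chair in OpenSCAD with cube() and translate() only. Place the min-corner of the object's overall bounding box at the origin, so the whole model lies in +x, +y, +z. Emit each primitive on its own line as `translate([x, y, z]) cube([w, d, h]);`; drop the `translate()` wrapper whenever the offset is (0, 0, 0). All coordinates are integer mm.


translate([0, 0, 442]) cube([469, 402, 20]);
cube([50, 50, 442]);
translate([419, 0, 0]) cube([50, 50, 442]);
translate([0, 352, 0]) cube([50, 50, 442]);
translate([419, 352, 0]) cube([50, 50, 442]);
translate([0, 372, 462]) cube([469, 30, 412]);


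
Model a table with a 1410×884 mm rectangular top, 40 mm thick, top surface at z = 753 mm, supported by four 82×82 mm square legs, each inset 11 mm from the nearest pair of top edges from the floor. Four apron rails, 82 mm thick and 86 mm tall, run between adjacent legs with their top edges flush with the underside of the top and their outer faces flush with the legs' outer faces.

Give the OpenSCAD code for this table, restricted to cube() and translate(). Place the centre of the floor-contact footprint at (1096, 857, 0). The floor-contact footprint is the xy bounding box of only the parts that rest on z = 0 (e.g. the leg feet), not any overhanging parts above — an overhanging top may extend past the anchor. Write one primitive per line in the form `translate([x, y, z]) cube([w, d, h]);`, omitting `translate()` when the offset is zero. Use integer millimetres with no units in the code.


translate([391, 415, 713]) cube([1410, 884, 40]);
translate([402, 426, 0]) cube([82, 82, 713]);
translate([1708, 426, 0]) cube([82, 82, 713]);
translate([402, 1206, 0]) cube([82, 82, 713]);
translate([1708, 1206, 0]) cube([82, 82, 713]);
translate([484, 426, 627]) cube([1224, 82, 86]);
translate([484, 1206, 627]) cube([1224, 82, 86]);
translate([402, 508, 627]) cube([82, 698, 86]);
translate([1708, 508, 627]) cube([82, 698, 86]);


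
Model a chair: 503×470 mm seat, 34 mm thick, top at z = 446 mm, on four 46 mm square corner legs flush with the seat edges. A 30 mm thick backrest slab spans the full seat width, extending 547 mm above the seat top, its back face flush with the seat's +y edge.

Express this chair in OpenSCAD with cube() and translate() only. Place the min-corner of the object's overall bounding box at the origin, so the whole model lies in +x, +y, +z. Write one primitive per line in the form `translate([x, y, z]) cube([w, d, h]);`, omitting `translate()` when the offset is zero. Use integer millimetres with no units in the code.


// leg_h = 446 - 34 = 412
translate([0, 0, 412]) cube([503, 470, 34]);
cube([46, 46, 412]);
translate([457, 0, 0]) cube([46, 46, 412]);
translate([0, 424, 0]) cube([46, 46, 412]);
translate([457, 424, 0]) cube([46, 46, 412]);
translate([0, 440, 446]) cube([503, 30, 547]);


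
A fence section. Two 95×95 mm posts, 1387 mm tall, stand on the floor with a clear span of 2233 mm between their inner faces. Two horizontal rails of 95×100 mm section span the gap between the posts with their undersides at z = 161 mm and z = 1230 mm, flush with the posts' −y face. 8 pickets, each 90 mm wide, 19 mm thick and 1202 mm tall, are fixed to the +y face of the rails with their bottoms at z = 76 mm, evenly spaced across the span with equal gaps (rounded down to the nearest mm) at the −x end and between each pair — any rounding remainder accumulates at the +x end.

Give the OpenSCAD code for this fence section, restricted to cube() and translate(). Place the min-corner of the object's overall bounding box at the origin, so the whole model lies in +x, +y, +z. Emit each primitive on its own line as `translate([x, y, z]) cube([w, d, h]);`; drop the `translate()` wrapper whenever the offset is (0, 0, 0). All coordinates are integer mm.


cube([95, 95, 1387]);
translate([2328, 0, 0]) cube([95, 95, 1387]);
translate([95, 0, 161]) cube([2233, 95, 100]);
translate([95, 0, 1230]) cube([2233, 95, 100]);
translate([263, 95, 76]) cube([90, 19, 1202]);
translate([521, 95, 76]) cube([90, 19, 1202]);
translate([779, 95, 76]) cube([90, 19, 1202]);
translate([1037, 95, 76]) cube([90, 19, 1202]);
translate([1295, 95, 76]) cube([90, 19, 1202]);
translate([1553, 95, 76]) cube([90, 19, 1202]);
translate([1811, 95, 76]) cube([90, 19, 1202]);
translate([2069, 95, 76]) cube([90, 19, 1202]);


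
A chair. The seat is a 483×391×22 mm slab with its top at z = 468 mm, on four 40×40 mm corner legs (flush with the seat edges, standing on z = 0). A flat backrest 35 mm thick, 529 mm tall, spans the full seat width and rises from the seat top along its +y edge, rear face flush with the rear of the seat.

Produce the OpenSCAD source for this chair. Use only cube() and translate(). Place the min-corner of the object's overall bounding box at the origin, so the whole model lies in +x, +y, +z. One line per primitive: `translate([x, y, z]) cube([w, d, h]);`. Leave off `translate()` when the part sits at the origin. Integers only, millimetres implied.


translate([0, 0, 446]) cube([483, 391, 22]);
cube([40, 40, 446]);
translate([443, 0, 0]) cube([40, 40, 446]);
translate([0, 351, 0]) cube([40, 40, 446]);
translate([443, 351, 0]) cube([40, 40, 446]);
translate([0, 356, 468]) cube([483, 35, 529]);


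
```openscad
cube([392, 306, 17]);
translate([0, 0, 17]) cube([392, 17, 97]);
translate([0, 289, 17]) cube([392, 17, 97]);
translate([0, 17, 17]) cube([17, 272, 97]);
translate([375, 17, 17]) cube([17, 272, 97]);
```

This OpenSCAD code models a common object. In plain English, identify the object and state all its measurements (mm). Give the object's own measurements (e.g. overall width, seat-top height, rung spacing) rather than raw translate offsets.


An open-topped rectangular box: outside dimensions 392×306×114 mm, with a uniform wall and base thickness of 17 mm. The base is a full 392×306 slab on the floor; four walls sit on top of the base. The front and back walls (the −y and +y sides) span the full width; the two side walls fit between them.


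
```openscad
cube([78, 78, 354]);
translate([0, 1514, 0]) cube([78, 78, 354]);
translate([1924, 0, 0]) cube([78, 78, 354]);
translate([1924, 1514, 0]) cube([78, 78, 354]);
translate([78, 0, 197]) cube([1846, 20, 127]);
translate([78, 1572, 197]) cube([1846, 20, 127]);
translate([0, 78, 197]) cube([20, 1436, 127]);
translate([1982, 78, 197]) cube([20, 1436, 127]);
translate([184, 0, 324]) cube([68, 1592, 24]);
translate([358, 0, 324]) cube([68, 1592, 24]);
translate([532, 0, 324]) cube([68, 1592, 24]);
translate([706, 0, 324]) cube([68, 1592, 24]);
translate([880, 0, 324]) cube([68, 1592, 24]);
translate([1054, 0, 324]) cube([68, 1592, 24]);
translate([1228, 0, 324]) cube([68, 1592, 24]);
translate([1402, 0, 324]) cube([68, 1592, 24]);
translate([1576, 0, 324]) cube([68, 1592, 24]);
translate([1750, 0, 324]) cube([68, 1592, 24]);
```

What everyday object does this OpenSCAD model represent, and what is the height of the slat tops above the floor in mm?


A bed frame. The slat-top height is 348 mm.

Four posts, four rails, and a row of slats — a bed frame. Slats sit on the rails at z = 197 + 127 = 324; with slat thickness 24, the top is 348 mm.


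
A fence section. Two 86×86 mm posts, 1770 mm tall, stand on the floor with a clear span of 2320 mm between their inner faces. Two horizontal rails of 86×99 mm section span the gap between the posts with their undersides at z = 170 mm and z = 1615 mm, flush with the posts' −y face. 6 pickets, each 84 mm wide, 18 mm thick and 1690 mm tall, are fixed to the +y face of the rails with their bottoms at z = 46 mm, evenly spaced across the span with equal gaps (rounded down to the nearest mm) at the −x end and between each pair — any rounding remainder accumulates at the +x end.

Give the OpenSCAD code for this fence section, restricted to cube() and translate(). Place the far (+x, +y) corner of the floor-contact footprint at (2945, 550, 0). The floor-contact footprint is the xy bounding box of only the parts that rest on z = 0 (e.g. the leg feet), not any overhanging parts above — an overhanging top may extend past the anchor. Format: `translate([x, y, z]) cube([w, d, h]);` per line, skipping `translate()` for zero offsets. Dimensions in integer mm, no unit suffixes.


translate([453, 464, 0]) cube([86, 86, 1770]);
translate([2859, 464, 0]) cube([86, 86, 1770]);
translate([539, 464, 170]) cube([2320, 86, 99]);
translate([539, 464, 1615]) cube([2320, 86, 99]);
translate([798, 550, 46]) cube([84, 18, 1690]);
translate([1141, 550, 46]) cube([84, 18, 1690]);
translate([1484, 550, 46]) cube([84, 18, 1690]);
translate([1827, 550, 46]) cube([84, 18, 1690]);
translate([2170, 550, 46]) cube([84, 18, 1690]);
translate([2513, 550, 46]) cube([84, 18, 1690]);


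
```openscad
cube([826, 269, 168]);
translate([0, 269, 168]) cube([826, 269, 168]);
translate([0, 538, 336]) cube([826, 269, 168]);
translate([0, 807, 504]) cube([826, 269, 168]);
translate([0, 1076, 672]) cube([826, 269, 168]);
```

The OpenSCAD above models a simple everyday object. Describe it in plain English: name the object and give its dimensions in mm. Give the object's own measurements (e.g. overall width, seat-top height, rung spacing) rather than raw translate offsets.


A straight staircase of 5 solid steps. Each step is 826 mm wide (x), 269 mm deep (y, the going) and 168 mm tall (the rise). The first step rests on the floor; each subsequent step sits one going further in +y and one rise higher in +z, directly behind and above the previous step with no overlap.


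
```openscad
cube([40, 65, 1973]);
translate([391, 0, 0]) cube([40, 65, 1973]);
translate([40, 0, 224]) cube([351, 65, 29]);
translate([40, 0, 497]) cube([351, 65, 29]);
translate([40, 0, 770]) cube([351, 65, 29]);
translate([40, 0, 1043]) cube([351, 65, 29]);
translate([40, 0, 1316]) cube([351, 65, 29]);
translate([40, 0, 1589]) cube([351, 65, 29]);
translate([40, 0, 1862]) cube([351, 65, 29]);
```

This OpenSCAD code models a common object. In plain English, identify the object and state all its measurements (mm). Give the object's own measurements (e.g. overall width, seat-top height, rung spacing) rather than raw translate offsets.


A straight ladder. Two 40×65 mm vertical rails, 1973 mm tall, stand 431 mm apart (outside-to-outside) with their front faces coplanar on the −y side. 7 rungs, each 65 mm deep and 29 mm tall, span between the inner faces of the rails, front faces flush with the rails. The lowest rung's underside is at z = 224 mm and rungs are spaced 273 mm apart (underside to underside).


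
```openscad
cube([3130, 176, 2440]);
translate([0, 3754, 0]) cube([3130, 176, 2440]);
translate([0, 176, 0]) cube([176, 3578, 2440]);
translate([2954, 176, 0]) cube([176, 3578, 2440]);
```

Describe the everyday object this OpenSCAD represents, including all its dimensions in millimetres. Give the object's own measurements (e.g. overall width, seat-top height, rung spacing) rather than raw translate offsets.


The wall frame of a small rectangular building: four walls, each 2440 mm tall and 176 mm thick, enclosing a footprint 3130 mm (x) by 3930 mm (y) outside-to-outside, with no floor or roof. The front and back walls (the −y and +y sides) span the full width; the two side walls fit between them.


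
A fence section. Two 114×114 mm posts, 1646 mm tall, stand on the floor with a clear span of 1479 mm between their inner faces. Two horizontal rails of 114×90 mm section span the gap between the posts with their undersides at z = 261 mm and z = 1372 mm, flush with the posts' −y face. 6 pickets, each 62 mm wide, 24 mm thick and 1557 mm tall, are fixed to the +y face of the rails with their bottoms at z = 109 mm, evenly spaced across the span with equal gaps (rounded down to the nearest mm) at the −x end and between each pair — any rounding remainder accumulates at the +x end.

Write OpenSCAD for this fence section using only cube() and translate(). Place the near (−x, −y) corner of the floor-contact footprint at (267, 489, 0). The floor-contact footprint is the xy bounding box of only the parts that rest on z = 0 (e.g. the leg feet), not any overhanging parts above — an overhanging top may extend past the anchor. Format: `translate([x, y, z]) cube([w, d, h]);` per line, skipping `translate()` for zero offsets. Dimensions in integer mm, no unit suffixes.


translate([267, 489, 0]) cube([114, 114, 1646]);
translate([1860, 489, 0]) cube([114, 114, 1646]);
translate([381, 489, 261]) cube([1479, 114, 90]);
translate([381, 489, 1372]) cube([1479, 114, 90]);
translate([539, 603, 109]) cube([62, 24, 1557]);
translate([759, 603, 109]) cube([62, 24, 1557]);
translate([979, 603, 109]) cube([62, 24, 1557]);
translate([1199, 603, 109]) cube([62, 24, 1557]);
translate([1419, 603, 109]) cube([62, 24, 1557]);
translate([1639, 603, 109]) cube([62, 24, 1557]);


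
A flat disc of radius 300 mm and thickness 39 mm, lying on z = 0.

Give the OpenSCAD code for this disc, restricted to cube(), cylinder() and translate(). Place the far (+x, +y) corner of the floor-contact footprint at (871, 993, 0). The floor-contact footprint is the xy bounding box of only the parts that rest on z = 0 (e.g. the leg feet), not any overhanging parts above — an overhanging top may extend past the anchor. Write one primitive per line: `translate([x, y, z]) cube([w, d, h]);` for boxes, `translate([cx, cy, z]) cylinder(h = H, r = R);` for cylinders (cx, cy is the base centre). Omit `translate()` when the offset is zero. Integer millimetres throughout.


translate([571, 693, 0]) cylinder(h = 39, r = 300);


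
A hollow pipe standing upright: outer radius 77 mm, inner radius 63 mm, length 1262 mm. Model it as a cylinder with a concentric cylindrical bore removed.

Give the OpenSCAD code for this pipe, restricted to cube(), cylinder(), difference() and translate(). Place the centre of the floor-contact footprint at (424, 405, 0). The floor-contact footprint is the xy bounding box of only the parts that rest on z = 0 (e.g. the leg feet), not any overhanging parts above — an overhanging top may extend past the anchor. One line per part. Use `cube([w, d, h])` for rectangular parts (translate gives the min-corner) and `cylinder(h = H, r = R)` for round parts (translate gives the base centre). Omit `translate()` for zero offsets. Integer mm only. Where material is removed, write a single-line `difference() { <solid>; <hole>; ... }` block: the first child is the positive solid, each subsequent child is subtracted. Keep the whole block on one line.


difference() { translate([424, 405, 0]) cylinder(h = 1262, r = 77); translate([424, 405, 0]) cylinder(h = 1262, r = 63); }
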